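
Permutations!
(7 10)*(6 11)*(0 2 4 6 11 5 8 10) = [2, 1, 4, 3, 6, 8, 5, 0, 10, 9, 7, 11] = (11)(0 2 4 6 5 8 10 7)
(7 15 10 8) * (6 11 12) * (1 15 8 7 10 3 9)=(1 15 3 9)(6 11 12)(7 8 10)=[0, 15, 2, 9, 4, 5, 11, 8, 10, 1, 7, 12, 6, 13, 14, 3]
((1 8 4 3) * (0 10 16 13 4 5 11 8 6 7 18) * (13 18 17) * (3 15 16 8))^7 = (0 6 18 1 16 3 15 11 4 5 13 8 17 10 7)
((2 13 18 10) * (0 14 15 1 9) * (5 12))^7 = (0 15 9 14 1)(2 10 18 13)(5 12)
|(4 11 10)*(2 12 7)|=|(2 12 7)(4 11 10)|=3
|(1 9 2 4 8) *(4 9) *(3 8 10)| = 10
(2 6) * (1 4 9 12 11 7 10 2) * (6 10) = [0, 4, 10, 3, 9, 5, 1, 6, 8, 12, 2, 7, 11] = (1 4 9 12 11 7 6)(2 10)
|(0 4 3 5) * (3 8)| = 5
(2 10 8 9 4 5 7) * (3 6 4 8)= (2 10 3 6 4 5 7)(8 9)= [0, 1, 10, 6, 5, 7, 4, 2, 9, 8, 3]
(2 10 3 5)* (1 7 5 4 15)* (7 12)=(1 12 7 5 2 10 3 4 15)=[0, 12, 10, 4, 15, 2, 6, 5, 8, 9, 3, 11, 7, 13, 14, 1]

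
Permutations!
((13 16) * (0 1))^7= (0 1)(13 16)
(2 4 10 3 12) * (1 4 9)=[0, 4, 9, 12, 10, 5, 6, 7, 8, 1, 3, 11, 2]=(1 4 10 3 12 2 9)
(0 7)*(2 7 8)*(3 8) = (0 3 8 2 7) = [3, 1, 7, 8, 4, 5, 6, 0, 2]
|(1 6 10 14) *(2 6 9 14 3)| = 12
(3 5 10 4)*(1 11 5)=[0, 11, 2, 1, 3, 10, 6, 7, 8, 9, 4, 5]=(1 11 5 10 4 3)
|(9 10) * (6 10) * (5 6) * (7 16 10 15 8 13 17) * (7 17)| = 9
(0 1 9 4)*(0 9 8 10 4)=(0 1 8 10 4 9)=[1, 8, 2, 3, 9, 5, 6, 7, 10, 0, 4]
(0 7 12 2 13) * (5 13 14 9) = (0 7 12 2 14 9 5 13) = [7, 1, 14, 3, 4, 13, 6, 12, 8, 5, 10, 11, 2, 0, 9]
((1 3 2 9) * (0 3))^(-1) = ((0 3 2 9 1))^(-1) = (0 1 9 2 3)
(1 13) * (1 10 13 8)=[0, 8, 2, 3, 4, 5, 6, 7, 1, 9, 13, 11, 12, 10]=(1 8)(10 13)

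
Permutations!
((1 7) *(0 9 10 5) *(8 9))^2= ((0 8 9 10 5)(1 7))^2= (0 9 5 8 10)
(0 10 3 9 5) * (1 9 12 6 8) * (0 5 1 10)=(1 9)(3 12 6 8 10)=[0, 9, 2, 12, 4, 5, 8, 7, 10, 1, 3, 11, 6]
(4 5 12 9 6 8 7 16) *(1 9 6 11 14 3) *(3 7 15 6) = (1 9 11 14 7 16 4 5 12 3)(6 8 15) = [0, 9, 2, 1, 5, 12, 8, 16, 15, 11, 10, 14, 3, 13, 7, 6, 4]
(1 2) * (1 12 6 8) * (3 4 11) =(1 2 12 6 8)(3 4 11) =[0, 2, 12, 4, 11, 5, 8, 7, 1, 9, 10, 3, 6]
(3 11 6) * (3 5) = [0, 1, 2, 11, 4, 3, 5, 7, 8, 9, 10, 6] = (3 11 6 5)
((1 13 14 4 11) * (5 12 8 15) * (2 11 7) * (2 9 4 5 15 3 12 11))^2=(15)(1 14 11 13 5)(3 8 12)(4 9 7)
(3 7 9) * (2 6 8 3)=(2 6 8 3 7 9)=[0, 1, 6, 7, 4, 5, 8, 9, 3, 2]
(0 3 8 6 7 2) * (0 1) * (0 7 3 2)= (0 2 1 7)(3 8 6)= [2, 7, 1, 8, 4, 5, 3, 0, 6]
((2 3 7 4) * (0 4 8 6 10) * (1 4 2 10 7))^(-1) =(0 10 4 1 3 2)(6 8 7)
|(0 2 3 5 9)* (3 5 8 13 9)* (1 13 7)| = 9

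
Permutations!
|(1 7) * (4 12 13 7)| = 5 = |(1 4 12 13 7)|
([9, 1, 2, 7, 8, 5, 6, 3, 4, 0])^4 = (9)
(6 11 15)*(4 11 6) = (4 11 15) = [0, 1, 2, 3, 11, 5, 6, 7, 8, 9, 10, 15, 12, 13, 14, 4]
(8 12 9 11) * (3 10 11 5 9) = (3 10 11 8 12)(5 9) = [0, 1, 2, 10, 4, 9, 6, 7, 12, 5, 11, 8, 3]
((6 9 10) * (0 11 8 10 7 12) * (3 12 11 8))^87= ((0 8 10 6 9 7 11 3 12))^87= (0 11 6)(3 9 8)(7 10 12)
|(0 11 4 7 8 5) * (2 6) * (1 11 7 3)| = 4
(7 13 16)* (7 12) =(7 13 16 12) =[0, 1, 2, 3, 4, 5, 6, 13, 8, 9, 10, 11, 7, 16, 14, 15, 12]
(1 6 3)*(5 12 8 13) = [0, 6, 2, 1, 4, 12, 3, 7, 13, 9, 10, 11, 8, 5] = (1 6 3)(5 12 8 13)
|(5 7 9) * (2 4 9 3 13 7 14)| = |(2 4 9 5 14)(3 13 7)| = 15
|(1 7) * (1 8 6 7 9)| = 6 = |(1 9)(6 7 8)|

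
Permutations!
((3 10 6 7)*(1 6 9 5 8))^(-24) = ((1 6 7 3 10 9 5 8))^(-24) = (10)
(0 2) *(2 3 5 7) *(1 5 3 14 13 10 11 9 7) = (0 14 13 10 11 9 7 2)(1 5) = [14, 5, 0, 3, 4, 1, 6, 2, 8, 7, 11, 9, 12, 10, 13]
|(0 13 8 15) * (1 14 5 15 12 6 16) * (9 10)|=|(0 13 8 12 6 16 1 14 5 15)(9 10)|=10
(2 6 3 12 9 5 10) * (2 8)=(2 6 3 12 9 5 10 8)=[0, 1, 6, 12, 4, 10, 3, 7, 2, 5, 8, 11, 9]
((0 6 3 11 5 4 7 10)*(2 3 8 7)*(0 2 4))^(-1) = ((0 6 8 7 10 2 3 11 5))^(-1) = (0 5 11 3 2 10 7 8 6)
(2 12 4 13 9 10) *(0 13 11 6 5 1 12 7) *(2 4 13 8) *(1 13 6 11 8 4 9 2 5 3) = (0 4 8 5 13 2 7)(1 12 6 3)(9 10) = [4, 12, 7, 1, 8, 13, 3, 0, 5, 10, 9, 11, 6, 2]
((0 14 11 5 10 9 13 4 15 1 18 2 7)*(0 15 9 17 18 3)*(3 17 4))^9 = ((0 14 11 5 10 4 9 13 3)(1 17 18 2 7 15))^9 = (1 2)(7 17)(15 18)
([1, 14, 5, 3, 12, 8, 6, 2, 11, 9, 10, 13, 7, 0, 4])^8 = [8, 11, 4, 3, 0, 12, 6, 14, 7, 9, 10, 2, 1, 5, 13]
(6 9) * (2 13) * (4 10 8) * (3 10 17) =[0, 1, 13, 10, 17, 5, 9, 7, 4, 6, 8, 11, 12, 2, 14, 15, 16, 3] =(2 13)(3 10 8 4 17)(6 9)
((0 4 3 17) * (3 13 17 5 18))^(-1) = ((0 4 13 17)(3 5 18))^(-1) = (0 17 13 4)(3 18 5)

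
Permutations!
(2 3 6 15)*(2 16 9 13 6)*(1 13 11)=(1 13 6 15 16 9 11)(2 3)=[0, 13, 3, 2, 4, 5, 15, 7, 8, 11, 10, 1, 12, 6, 14, 16, 9]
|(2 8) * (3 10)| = |(2 8)(3 10)| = 2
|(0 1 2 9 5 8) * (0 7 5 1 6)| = |(0 6)(1 2 9)(5 8 7)| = 6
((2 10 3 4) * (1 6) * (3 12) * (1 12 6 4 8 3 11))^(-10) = (1 6 4 12 2 11 10) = ((1 4 2 10 6 12 11)(3 8))^(-10)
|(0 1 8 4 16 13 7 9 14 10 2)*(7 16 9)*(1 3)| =|(0 3 1 8 4 9 14 10 2)(13 16)| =18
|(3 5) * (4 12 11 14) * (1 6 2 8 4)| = 8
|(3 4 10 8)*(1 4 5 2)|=|(1 4 10 8 3 5 2)|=7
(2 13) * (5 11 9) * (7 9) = [0, 1, 13, 3, 4, 11, 6, 9, 8, 5, 10, 7, 12, 2] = (2 13)(5 11 7 9)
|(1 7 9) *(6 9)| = 4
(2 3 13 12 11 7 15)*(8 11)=(2 3 13 12 8 11 7 15)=[0, 1, 3, 13, 4, 5, 6, 15, 11, 9, 10, 7, 8, 12, 14, 2]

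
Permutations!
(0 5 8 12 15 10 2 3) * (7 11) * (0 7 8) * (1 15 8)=(0 5)(1 15 10 2 3 7 11)(8 12)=[5, 15, 3, 7, 4, 0, 6, 11, 12, 9, 2, 1, 8, 13, 14, 10]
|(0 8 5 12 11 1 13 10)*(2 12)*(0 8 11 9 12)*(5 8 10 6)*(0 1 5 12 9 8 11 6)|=9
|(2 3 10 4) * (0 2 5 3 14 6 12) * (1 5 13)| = 30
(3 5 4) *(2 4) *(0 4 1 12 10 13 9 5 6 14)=(0 4 3 6 14)(1 12 10 13 9 5 2)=[4, 12, 1, 6, 3, 2, 14, 7, 8, 5, 13, 11, 10, 9, 0]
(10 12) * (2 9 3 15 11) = (2 9 3 15 11)(10 12) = [0, 1, 9, 15, 4, 5, 6, 7, 8, 3, 12, 2, 10, 13, 14, 11]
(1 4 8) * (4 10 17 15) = [0, 10, 2, 3, 8, 5, 6, 7, 1, 9, 17, 11, 12, 13, 14, 4, 16, 15] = (1 10 17 15 4 8)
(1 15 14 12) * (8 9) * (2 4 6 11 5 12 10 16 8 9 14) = (1 15 2 4 6 11 5 12)(8 14 10 16) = [0, 15, 4, 3, 6, 12, 11, 7, 14, 9, 16, 5, 1, 13, 10, 2, 8]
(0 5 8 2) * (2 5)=(0 2)(5 8)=[2, 1, 0, 3, 4, 8, 6, 7, 5]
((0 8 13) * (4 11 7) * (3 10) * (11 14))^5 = ((0 8 13)(3 10)(4 14 11 7))^5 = (0 13 8)(3 10)(4 14 11 7)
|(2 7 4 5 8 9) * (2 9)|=|(9)(2 7 4 5 8)|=5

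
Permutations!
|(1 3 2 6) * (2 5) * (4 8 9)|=15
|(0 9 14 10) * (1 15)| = 4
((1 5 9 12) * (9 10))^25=(12)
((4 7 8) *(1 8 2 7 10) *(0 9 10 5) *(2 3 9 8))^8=(1 7 9)(2 3 10)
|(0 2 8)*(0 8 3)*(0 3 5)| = 3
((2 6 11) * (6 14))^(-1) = ((2 14 6 11))^(-1) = (2 11 6 14)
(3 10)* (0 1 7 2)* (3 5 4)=(0 1 7 2)(3 10 5 4)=[1, 7, 0, 10, 3, 4, 6, 2, 8, 9, 5]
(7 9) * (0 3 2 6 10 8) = (0 3 2 6 10 8)(7 9) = [3, 1, 6, 2, 4, 5, 10, 9, 0, 7, 8]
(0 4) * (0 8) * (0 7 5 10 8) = (0 4)(5 10 8 7) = [4, 1, 2, 3, 0, 10, 6, 5, 7, 9, 8]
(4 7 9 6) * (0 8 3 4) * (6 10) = (0 8 3 4 7 9 10 6) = [8, 1, 2, 4, 7, 5, 0, 9, 3, 10, 6]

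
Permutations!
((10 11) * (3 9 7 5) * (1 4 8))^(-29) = ((1 4 8)(3 9 7 5)(10 11))^(-29) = (1 4 8)(3 5 7 9)(10 11)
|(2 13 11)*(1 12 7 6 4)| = 15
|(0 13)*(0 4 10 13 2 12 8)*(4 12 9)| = 8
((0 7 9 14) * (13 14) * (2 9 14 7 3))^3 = (0 9 14 2 7 3 13)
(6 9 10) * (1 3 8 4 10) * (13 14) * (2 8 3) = (1 2 8 4 10 6 9)(13 14) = [0, 2, 8, 3, 10, 5, 9, 7, 4, 1, 6, 11, 12, 14, 13]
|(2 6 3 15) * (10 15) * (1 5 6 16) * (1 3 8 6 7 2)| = 8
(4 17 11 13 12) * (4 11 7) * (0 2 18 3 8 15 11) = (0 2 18 3 8 15 11 13 12)(4 17 7) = [2, 1, 18, 8, 17, 5, 6, 4, 15, 9, 10, 13, 0, 12, 14, 11, 16, 7, 3]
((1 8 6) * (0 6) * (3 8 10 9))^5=((0 6 1 10 9 3 8))^5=(0 3 10 6 8 9 1)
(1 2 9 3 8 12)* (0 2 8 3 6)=(0 2 9 6)(1 8 12)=[2, 8, 9, 3, 4, 5, 0, 7, 12, 6, 10, 11, 1]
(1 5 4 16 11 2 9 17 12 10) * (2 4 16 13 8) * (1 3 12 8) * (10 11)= (1 5 16 10 3 12 11 4 13)(2 9 17 8)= [0, 5, 9, 12, 13, 16, 6, 7, 2, 17, 3, 4, 11, 1, 14, 15, 10, 8]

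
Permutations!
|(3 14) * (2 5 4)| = |(2 5 4)(3 14)| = 6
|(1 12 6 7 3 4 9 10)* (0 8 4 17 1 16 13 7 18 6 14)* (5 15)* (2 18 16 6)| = 14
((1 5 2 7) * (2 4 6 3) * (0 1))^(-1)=(0 7 2 3 6 4 5 1)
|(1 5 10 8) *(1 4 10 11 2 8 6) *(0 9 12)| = |(0 9 12)(1 5 11 2 8 4 10 6)| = 24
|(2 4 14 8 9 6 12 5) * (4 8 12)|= 8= |(2 8 9 6 4 14 12 5)|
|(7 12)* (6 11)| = |(6 11)(7 12)| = 2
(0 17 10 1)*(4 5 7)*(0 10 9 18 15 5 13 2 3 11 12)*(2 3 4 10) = (0 17 9 18 15 5 7 10 1 2 4 13 3 11 12) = [17, 2, 4, 11, 13, 7, 6, 10, 8, 18, 1, 12, 0, 3, 14, 5, 16, 9, 15]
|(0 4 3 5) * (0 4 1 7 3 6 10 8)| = 9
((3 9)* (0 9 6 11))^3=(0 6 9 11 3)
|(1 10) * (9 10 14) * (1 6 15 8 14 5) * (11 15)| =14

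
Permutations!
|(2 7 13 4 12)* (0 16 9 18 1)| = |(0 16 9 18 1)(2 7 13 4 12)| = 5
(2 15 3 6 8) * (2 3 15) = (15)(3 6 8) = [0, 1, 2, 6, 4, 5, 8, 7, 3, 9, 10, 11, 12, 13, 14, 15]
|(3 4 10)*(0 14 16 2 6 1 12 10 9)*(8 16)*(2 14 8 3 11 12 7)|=|(0 8 16 14 3 4 9)(1 7 2 6)(10 11 12)|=84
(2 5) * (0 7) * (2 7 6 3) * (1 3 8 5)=(0 6 8 5 7)(1 3 2)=[6, 3, 1, 2, 4, 7, 8, 0, 5]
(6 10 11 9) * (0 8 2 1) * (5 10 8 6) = [6, 0, 1, 3, 4, 10, 8, 7, 2, 5, 11, 9] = (0 6 8 2 1)(5 10 11 9)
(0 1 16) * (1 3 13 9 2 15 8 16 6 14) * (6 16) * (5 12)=(0 3 13 9 2 15 8 6 14 1 16)(5 12)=[3, 16, 15, 13, 4, 12, 14, 7, 6, 2, 10, 11, 5, 9, 1, 8, 0]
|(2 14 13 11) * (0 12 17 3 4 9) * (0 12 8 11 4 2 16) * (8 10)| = |(0 10 8 11 16)(2 14 13 4 9 12 17 3)| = 40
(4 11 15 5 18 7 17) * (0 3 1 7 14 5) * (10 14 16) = (0 3 1 7 17 4 11 15)(5 18 16 10 14) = [3, 7, 2, 1, 11, 18, 6, 17, 8, 9, 14, 15, 12, 13, 5, 0, 10, 4, 16]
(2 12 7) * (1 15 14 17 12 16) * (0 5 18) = [5, 15, 16, 3, 4, 18, 6, 2, 8, 9, 10, 11, 7, 13, 17, 14, 1, 12, 0] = (0 5 18)(1 15 14 17 12 7 2 16)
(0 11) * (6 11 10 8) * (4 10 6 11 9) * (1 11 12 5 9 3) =(0 6 3 1 11)(4 10 8 12 5 9) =[6, 11, 2, 1, 10, 9, 3, 7, 12, 4, 8, 0, 5]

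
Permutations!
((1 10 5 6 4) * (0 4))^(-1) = (0 6 5 10 1 4)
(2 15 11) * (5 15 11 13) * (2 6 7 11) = (5 15 13)(6 7 11) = [0, 1, 2, 3, 4, 15, 7, 11, 8, 9, 10, 6, 12, 5, 14, 13]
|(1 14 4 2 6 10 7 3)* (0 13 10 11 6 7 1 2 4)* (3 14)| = 8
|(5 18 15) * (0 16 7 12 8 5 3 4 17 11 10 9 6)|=15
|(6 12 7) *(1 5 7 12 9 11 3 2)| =8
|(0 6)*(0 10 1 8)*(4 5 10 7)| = 8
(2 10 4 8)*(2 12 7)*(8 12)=(2 10 4 12 7)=[0, 1, 10, 3, 12, 5, 6, 2, 8, 9, 4, 11, 7]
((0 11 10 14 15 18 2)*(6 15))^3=(0 14 18 11 6 2 10 15)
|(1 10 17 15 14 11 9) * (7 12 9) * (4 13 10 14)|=|(1 14 11 7 12 9)(4 13 10 17 15)|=30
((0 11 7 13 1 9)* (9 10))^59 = (0 13 9 7 10 11 1)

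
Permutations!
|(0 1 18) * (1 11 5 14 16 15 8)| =9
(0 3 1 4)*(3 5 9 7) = (0 5 9 7 3 1 4) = [5, 4, 2, 1, 0, 9, 6, 3, 8, 7]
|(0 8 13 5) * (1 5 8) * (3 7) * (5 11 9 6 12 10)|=8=|(0 1 11 9 6 12 10 5)(3 7)(8 13)|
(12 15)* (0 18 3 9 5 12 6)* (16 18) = (0 16 18 3 9 5 12 15 6) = [16, 1, 2, 9, 4, 12, 0, 7, 8, 5, 10, 11, 15, 13, 14, 6, 18, 17, 3]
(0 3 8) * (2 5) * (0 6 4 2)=[3, 1, 5, 8, 2, 0, 4, 7, 6]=(0 3 8 6 4 2 5)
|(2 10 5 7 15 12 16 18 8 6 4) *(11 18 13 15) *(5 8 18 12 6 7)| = |(18)(2 10 8 7 11 12 16 13 15 6 4)| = 11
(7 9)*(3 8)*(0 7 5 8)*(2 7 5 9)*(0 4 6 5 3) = (9)(0 3 4 6 5 8)(2 7) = [3, 1, 7, 4, 6, 8, 5, 2, 0, 9]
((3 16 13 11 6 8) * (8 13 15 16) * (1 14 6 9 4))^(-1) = (1 4 9 11 13 6 14)(3 8)(15 16)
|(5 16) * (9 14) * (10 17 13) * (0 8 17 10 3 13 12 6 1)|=6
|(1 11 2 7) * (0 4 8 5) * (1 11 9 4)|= |(0 1 9 4 8 5)(2 7 11)|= 6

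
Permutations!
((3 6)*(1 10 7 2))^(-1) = ((1 10 7 2)(3 6))^(-1) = (1 2 7 10)(3 6)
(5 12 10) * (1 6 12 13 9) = [0, 6, 2, 3, 4, 13, 12, 7, 8, 1, 5, 11, 10, 9] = (1 6 12 10 5 13 9)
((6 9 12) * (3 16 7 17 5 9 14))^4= (3 5 14 17 6 7 12 16 9)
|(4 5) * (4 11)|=|(4 5 11)|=3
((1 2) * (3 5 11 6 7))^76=(3 5 11 6 7)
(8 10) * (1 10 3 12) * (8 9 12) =(1 10 9 12)(3 8) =[0, 10, 2, 8, 4, 5, 6, 7, 3, 12, 9, 11, 1]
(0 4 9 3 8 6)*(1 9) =(0 4 1 9 3 8 6) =[4, 9, 2, 8, 1, 5, 0, 7, 6, 3]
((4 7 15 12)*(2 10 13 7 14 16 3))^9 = ((2 10 13 7 15 12 4 14 16 3))^9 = (2 3 16 14 4 12 15 7 13 10)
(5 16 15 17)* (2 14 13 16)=(2 14 13 16 15 17 5)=[0, 1, 14, 3, 4, 2, 6, 7, 8, 9, 10, 11, 12, 16, 13, 17, 15, 5]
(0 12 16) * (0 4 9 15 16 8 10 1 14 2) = (0 12 8 10 1 14 2)(4 9 15 16) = [12, 14, 0, 3, 9, 5, 6, 7, 10, 15, 1, 11, 8, 13, 2, 16, 4]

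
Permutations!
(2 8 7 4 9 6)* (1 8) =(1 8 7 4 9 6 2) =[0, 8, 1, 3, 9, 5, 2, 4, 7, 6]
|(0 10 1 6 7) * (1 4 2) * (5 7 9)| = |(0 10 4 2 1 6 9 5 7)| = 9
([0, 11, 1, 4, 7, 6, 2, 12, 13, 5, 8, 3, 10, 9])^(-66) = (1 2 6 5 9 13 8 10 12 7 4 3 11)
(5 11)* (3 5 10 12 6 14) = (3 5 11 10 12 6 14) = [0, 1, 2, 5, 4, 11, 14, 7, 8, 9, 12, 10, 6, 13, 3]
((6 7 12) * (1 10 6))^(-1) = (1 12 7 6 10)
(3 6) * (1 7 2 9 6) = [0, 7, 9, 1, 4, 5, 3, 2, 8, 6] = (1 7 2 9 6 3)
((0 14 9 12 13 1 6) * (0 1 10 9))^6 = ((0 14)(1 6)(9 12 13 10))^6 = (14)(9 13)(10 12)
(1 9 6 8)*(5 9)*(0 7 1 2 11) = (0 7 1 5 9 6 8 2 11) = [7, 5, 11, 3, 4, 9, 8, 1, 2, 6, 10, 0]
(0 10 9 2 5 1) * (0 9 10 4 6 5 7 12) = [4, 9, 7, 3, 6, 1, 5, 12, 8, 2, 10, 11, 0] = (0 4 6 5 1 9 2 7 12)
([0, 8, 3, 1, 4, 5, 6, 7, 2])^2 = (1 2)(3 8)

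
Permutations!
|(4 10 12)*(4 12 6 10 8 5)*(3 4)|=|(12)(3 4 8 5)(6 10)|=4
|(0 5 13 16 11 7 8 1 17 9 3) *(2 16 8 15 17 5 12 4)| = |(0 12 4 2 16 11 7 15 17 9 3)(1 5 13 8)| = 44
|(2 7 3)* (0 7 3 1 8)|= |(0 7 1 8)(2 3)|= 4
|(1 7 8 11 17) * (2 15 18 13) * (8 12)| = |(1 7 12 8 11 17)(2 15 18 13)| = 12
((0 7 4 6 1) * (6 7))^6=((0 6 1)(4 7))^6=(7)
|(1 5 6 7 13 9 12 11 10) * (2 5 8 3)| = |(1 8 3 2 5 6 7 13 9 12 11 10)| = 12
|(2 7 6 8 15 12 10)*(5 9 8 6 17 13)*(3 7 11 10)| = |(2 11 10)(3 7 17 13 5 9 8 15 12)| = 9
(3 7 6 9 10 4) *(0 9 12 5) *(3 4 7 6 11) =[9, 1, 2, 6, 4, 0, 12, 11, 8, 10, 7, 3, 5] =(0 9 10 7 11 3 6 12 5)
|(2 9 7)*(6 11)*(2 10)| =4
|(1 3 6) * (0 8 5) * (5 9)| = 12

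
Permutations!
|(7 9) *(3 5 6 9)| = 5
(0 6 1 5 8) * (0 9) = (0 6 1 5 8 9) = [6, 5, 2, 3, 4, 8, 1, 7, 9, 0]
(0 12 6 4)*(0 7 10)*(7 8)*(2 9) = (0 12 6 4 8 7 10)(2 9) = [12, 1, 9, 3, 8, 5, 4, 10, 7, 2, 0, 11, 6]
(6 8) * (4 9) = (4 9)(6 8) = [0, 1, 2, 3, 9, 5, 8, 7, 6, 4]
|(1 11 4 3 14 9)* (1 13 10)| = |(1 11 4 3 14 9 13 10)| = 8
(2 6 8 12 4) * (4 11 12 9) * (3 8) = (2 6 3 8 9 4)(11 12) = [0, 1, 6, 8, 2, 5, 3, 7, 9, 4, 10, 12, 11]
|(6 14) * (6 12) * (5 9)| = |(5 9)(6 14 12)| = 6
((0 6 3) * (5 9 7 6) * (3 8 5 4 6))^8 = (9)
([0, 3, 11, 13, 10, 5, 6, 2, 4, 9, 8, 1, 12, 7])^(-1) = (1 11 2 7 13 3)(4 8 10)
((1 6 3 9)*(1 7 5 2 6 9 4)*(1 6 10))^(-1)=((1 9 7 5 2 10)(3 4 6))^(-1)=(1 10 2 5 7 9)(3 6 4)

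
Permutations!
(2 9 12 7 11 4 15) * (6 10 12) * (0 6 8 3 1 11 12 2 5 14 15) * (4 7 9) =(0 6 10 2 4)(1 11 7 12 9 8 3)(5 14 15) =[6, 11, 4, 1, 0, 14, 10, 12, 3, 8, 2, 7, 9, 13, 15, 5]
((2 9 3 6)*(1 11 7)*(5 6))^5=(1 7 11)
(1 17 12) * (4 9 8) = (1 17 12)(4 9 8) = [0, 17, 2, 3, 9, 5, 6, 7, 4, 8, 10, 11, 1, 13, 14, 15, 16, 12]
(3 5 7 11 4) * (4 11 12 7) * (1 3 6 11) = (1 3 5 4 6 11)(7 12) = [0, 3, 2, 5, 6, 4, 11, 12, 8, 9, 10, 1, 7]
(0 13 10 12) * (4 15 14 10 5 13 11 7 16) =(0 11 7 16 4 15 14 10 12)(5 13) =[11, 1, 2, 3, 15, 13, 6, 16, 8, 9, 12, 7, 0, 5, 10, 14, 4]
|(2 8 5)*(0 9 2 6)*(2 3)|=|(0 9 3 2 8 5 6)|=7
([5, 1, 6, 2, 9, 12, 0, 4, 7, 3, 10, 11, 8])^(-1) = [6, 1, 3, 9, 7, 0, 2, 8, 12, 4, 10, 11, 5]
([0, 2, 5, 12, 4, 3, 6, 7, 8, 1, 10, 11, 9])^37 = (1 2 5 3 12 9)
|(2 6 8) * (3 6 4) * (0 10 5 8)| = |(0 10 5 8 2 4 3 6)| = 8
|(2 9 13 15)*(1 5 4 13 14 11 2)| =|(1 5 4 13 15)(2 9 14 11)| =20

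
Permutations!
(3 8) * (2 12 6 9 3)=(2 12 6 9 3 8)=[0, 1, 12, 8, 4, 5, 9, 7, 2, 3, 10, 11, 6]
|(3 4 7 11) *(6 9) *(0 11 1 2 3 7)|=14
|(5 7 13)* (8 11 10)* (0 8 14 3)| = 6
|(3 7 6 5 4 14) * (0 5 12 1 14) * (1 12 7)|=|(0 5 4)(1 14 3)(6 7)|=6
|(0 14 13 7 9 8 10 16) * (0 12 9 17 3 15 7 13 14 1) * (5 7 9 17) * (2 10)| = |(0 1)(2 10 16 12 17 3 15 9 8)(5 7)| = 18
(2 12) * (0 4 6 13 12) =(0 4 6 13 12 2) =[4, 1, 0, 3, 6, 5, 13, 7, 8, 9, 10, 11, 2, 12]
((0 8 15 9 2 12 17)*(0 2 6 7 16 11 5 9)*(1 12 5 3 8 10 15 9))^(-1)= ((0 10 15)(1 12 17 2 5)(3 8 9 6 7 16 11))^(-1)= (0 15 10)(1 5 2 17 12)(3 11 16 7 6 9 8)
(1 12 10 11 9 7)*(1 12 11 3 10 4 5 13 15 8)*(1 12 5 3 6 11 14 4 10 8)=(1 14 4 3 8 12 10 6 11 9 7 5 13 15)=[0, 14, 2, 8, 3, 13, 11, 5, 12, 7, 6, 9, 10, 15, 4, 1]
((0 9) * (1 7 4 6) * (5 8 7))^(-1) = ((0 9)(1 5 8 7 4 6))^(-1) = (0 9)(1 6 4 7 8 5)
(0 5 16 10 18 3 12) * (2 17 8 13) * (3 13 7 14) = (0 5 16 10 18 13 2 17 8 7 14 3 12) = [5, 1, 17, 12, 4, 16, 6, 14, 7, 9, 18, 11, 0, 2, 3, 15, 10, 8, 13]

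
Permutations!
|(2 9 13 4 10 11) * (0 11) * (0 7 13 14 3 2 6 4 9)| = 11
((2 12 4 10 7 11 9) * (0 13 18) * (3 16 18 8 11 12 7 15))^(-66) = ((0 13 8 11 9 2 7 12 4 10 15 3 16 18))^(-66) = (0 9 4 16 8 7 15)(2 10 18 11 12 3 13)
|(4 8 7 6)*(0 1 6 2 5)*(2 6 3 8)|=9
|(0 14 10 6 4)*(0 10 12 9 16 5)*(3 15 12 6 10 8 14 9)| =|(0 9 16 5)(3 15 12)(4 8 14 6)| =12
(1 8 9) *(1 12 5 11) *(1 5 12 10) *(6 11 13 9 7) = (1 8 7 6 11 5 13 9 10) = [0, 8, 2, 3, 4, 13, 11, 6, 7, 10, 1, 5, 12, 9]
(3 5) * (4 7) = (3 5)(4 7) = [0, 1, 2, 5, 7, 3, 6, 4]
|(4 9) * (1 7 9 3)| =|(1 7 9 4 3)| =5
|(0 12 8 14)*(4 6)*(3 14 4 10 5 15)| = 10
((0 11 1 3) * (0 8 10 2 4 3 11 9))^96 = (11)(2 4 3 8 10)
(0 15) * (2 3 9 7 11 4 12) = (0 15)(2 3 9 7 11 4 12) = [15, 1, 3, 9, 12, 5, 6, 11, 8, 7, 10, 4, 2, 13, 14, 0]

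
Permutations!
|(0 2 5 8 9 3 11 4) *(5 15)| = |(0 2 15 5 8 9 3 11 4)| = 9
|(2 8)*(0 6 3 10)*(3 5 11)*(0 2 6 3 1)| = 9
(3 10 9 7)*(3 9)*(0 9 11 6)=[9, 1, 2, 10, 4, 5, 0, 11, 8, 7, 3, 6]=(0 9 7 11 6)(3 10)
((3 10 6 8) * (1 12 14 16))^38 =(1 14)(3 6)(8 10)(12 16)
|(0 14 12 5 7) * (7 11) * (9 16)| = |(0 14 12 5 11 7)(9 16)| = 6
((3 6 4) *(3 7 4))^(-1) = (3 6)(4 7) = ((3 6)(4 7))^(-1)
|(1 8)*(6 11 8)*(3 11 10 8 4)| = |(1 6 10 8)(3 11 4)| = 12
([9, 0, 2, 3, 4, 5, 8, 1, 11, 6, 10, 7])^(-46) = (0 8 1 6 7 9 11)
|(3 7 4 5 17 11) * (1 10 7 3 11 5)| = |(1 10 7 4)(5 17)| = 4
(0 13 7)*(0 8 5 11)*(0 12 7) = (0 13)(5 11 12 7 8) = [13, 1, 2, 3, 4, 11, 6, 8, 5, 9, 10, 12, 7, 0]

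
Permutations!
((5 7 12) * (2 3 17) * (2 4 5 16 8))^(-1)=((2 3 17 4 5 7 12 16 8))^(-1)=(2 8 16 12 7 5 4 17 3)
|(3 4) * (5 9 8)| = |(3 4)(5 9 8)| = 6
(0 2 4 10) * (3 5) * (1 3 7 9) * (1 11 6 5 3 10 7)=[2, 10, 4, 3, 7, 1, 5, 9, 8, 11, 0, 6]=(0 2 4 7 9 11 6 5 1 10)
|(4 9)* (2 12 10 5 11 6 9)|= 8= |(2 12 10 5 11 6 9 4)|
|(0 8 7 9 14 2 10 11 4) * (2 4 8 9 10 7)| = 20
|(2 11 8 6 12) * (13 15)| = |(2 11 8 6 12)(13 15)| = 10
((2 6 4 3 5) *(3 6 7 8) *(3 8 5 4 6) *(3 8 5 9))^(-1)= (2 5 8 4 3 9 7)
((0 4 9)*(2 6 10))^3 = (10)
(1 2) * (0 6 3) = (0 6 3)(1 2) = [6, 2, 1, 0, 4, 5, 3]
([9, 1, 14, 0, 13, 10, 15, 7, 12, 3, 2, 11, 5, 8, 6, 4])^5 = (0 3 9)(2 13)(4 10)(5 15)(6 12)(8 14)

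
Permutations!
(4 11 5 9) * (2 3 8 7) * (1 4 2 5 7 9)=[0, 4, 3, 8, 11, 1, 6, 5, 9, 2, 10, 7]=(1 4 11 7 5)(2 3 8 9)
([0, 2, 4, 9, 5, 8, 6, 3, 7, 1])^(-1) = [0, 9, 1, 7, 2, 4, 6, 8, 5, 3]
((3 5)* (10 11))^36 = ((3 5)(10 11))^36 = (11)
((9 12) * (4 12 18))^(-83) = ((4 12 9 18))^(-83) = (4 12 9 18)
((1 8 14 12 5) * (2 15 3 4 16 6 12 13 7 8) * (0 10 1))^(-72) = ((0 10 1 2 15 3 4 16 6 12 5)(7 8 14 13))^(-72) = (0 3 5 15 12 2 6 1 16 10 4)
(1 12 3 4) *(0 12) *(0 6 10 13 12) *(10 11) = (1 6 11 10 13 12 3 4) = [0, 6, 2, 4, 1, 5, 11, 7, 8, 9, 13, 10, 3, 12]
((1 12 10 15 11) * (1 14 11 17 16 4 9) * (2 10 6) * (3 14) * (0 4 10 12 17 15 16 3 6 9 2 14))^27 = (0 12 17 4 9 3 2 1)(10 16)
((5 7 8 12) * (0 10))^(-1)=((0 10)(5 7 8 12))^(-1)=(0 10)(5 12 8 7)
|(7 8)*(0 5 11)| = |(0 5 11)(7 8)| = 6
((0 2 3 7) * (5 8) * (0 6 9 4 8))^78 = ((0 2 3 7 6 9 4 8 5))^78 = (0 4 7)(2 8 6)(3 5 9)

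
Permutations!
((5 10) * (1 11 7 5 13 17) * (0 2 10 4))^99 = ((0 2 10 13 17 1 11 7 5 4))^99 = (0 4 5 7 11 1 17 13 10 2)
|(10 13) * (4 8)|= |(4 8)(10 13)|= 2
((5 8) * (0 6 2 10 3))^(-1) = (0 3 10 2 6)(5 8)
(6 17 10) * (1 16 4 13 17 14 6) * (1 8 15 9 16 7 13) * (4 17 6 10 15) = (1 7 13 6 14 10 8 4)(9 16 17 15) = [0, 7, 2, 3, 1, 5, 14, 13, 4, 16, 8, 11, 12, 6, 10, 9, 17, 15]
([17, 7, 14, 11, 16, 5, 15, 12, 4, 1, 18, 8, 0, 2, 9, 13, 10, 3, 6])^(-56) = (0 7 9 2 15 18 16 8 3)(1 14 13 6 10 4 11 17 12)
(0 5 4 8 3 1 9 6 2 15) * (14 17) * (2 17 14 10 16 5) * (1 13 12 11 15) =[2, 9, 1, 13, 8, 4, 17, 7, 3, 6, 16, 15, 11, 12, 14, 0, 5, 10] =(0 2 1 9 6 17 10 16 5 4 8 3 13 12 11 15)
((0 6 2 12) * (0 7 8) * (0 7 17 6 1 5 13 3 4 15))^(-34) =(0 1 5 13 3 4 15)(2 17)(6 12) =((0 1 5 13 3 4 15)(2 12 17 6)(7 8))^(-34)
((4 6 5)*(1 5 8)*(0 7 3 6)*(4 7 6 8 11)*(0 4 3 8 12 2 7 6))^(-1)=(1 8 7 2 12 3 11 6 5)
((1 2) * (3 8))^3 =(1 2)(3 8)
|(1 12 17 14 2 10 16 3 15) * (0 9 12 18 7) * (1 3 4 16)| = 10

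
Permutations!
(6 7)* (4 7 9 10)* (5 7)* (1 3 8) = [0, 3, 2, 8, 5, 7, 9, 6, 1, 10, 4] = (1 3 8)(4 5 7 6 9 10)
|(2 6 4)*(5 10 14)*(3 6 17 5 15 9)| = 10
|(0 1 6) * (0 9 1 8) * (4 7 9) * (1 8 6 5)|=6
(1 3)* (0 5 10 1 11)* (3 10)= (0 5 3 11)(1 10)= [5, 10, 2, 11, 4, 3, 6, 7, 8, 9, 1, 0]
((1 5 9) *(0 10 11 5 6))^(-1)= (0 6 1 9 5 11 10)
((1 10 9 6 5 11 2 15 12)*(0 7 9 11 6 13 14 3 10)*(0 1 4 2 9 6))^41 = (0 7 6 5)(2 15 12 4)(3 14 13 9 11 10)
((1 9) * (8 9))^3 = (9)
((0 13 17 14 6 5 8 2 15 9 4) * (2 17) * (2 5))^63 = ((0 13 5 8 17 14 6 2 15 9 4))^63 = (0 15 14 5 4 2 17 13 9 6 8)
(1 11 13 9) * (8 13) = (1 11 8 13 9) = [0, 11, 2, 3, 4, 5, 6, 7, 13, 1, 10, 8, 12, 9]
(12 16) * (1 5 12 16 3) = [0, 5, 2, 1, 4, 12, 6, 7, 8, 9, 10, 11, 3, 13, 14, 15, 16] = (16)(1 5 12 3)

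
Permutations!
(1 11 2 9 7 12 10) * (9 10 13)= (1 11 2 10)(7 12 13 9)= [0, 11, 10, 3, 4, 5, 6, 12, 8, 7, 1, 2, 13, 9]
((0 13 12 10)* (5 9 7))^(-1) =((0 13 12 10)(5 9 7))^(-1) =(0 10 12 13)(5 7 9)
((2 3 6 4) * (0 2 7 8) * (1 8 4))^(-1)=(0 8 1 6 3 2)(4 7)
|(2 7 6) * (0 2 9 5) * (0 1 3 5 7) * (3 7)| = 6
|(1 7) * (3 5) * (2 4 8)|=6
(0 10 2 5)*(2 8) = (0 10 8 2 5) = [10, 1, 5, 3, 4, 0, 6, 7, 2, 9, 8]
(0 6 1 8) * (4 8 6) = (0 4 8)(1 6) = [4, 6, 2, 3, 8, 5, 1, 7, 0]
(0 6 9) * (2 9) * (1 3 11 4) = (0 6 2 9)(1 3 11 4) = [6, 3, 9, 11, 1, 5, 2, 7, 8, 0, 10, 4]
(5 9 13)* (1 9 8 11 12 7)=[0, 9, 2, 3, 4, 8, 6, 1, 11, 13, 10, 12, 7, 5]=(1 9 13 5 8 11 12 7)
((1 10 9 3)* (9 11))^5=((1 10 11 9 3))^5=(11)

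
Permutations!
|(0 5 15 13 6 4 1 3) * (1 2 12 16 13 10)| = |(0 5 15 10 1 3)(2 12 16 13 6 4)| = 6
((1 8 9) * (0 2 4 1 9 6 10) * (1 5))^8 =((0 2 4 5 1 8 6 10))^8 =(10)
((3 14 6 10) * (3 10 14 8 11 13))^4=(14)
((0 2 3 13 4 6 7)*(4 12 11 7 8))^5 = (0 11 13 2 7 12 3)(4 8 6)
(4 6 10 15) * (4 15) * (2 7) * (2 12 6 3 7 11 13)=[0, 1, 11, 7, 3, 5, 10, 12, 8, 9, 4, 13, 6, 2, 14, 15]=(15)(2 11 13)(3 7 12 6 10 4)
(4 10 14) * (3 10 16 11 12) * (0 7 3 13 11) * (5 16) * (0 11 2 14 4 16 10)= [7, 1, 14, 0, 5, 10, 6, 3, 8, 9, 4, 12, 13, 2, 16, 15, 11]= (0 7 3)(2 14 16 11 12 13)(4 5 10)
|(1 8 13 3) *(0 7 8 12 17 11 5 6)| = |(0 7 8 13 3 1 12 17 11 5 6)| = 11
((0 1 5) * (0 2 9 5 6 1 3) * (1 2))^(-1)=(0 3)(1 5 9 2 6)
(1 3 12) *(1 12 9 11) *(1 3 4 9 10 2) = (12)(1 4 9 11 3 10 2) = [0, 4, 1, 10, 9, 5, 6, 7, 8, 11, 2, 3, 12]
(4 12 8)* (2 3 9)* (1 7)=[0, 7, 3, 9, 12, 5, 6, 1, 4, 2, 10, 11, 8]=(1 7)(2 3 9)(4 12 8)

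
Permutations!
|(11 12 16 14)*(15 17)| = 4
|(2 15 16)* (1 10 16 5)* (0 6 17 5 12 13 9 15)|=8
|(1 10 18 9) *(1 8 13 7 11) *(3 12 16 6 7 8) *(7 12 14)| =|(1 10 18 9 3 14 7 11)(6 12 16)(8 13)| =24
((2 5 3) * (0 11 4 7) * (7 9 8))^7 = ((0 11 4 9 8 7)(2 5 3))^7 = (0 11 4 9 8 7)(2 5 3)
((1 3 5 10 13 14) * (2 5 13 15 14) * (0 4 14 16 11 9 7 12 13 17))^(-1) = ((0 4 14 1 3 17)(2 5 10 15 16 11 9 7 12 13))^(-1) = (0 17 3 1 14 4)(2 13 12 7 9 11 16 15 10 5)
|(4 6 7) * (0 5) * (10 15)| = 6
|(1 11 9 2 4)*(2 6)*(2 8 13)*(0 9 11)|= 8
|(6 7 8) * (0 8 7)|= |(0 8 6)|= 3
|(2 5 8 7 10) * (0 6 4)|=15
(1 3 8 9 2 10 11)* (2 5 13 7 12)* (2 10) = (1 3 8 9 5 13 7 12 10 11) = [0, 3, 2, 8, 4, 13, 6, 12, 9, 5, 11, 1, 10, 7]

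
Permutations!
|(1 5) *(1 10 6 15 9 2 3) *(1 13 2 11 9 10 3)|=30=|(1 5 3 13 2)(6 15 10)(9 11)|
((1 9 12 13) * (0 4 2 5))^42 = (0 2)(1 12)(4 5)(9 13)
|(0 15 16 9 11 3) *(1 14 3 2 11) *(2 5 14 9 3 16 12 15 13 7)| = 18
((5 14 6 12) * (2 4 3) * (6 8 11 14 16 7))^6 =((2 4 3)(5 16 7 6 12)(8 11 14))^6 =(5 16 7 6 12)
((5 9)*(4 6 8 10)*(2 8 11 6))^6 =(11)(2 10)(4 8)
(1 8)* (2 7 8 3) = (1 3 2 7 8) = [0, 3, 7, 2, 4, 5, 6, 8, 1]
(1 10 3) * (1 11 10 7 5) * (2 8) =[0, 7, 8, 11, 4, 1, 6, 5, 2, 9, 3, 10] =(1 7 5)(2 8)(3 11 10)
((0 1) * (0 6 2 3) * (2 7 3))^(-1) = ((0 1 6 7 3))^(-1) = (0 3 7 6 1)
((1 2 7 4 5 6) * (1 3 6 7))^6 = ((1 2)(3 6)(4 5 7))^6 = (7)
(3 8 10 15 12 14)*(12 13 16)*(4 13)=[0, 1, 2, 8, 13, 5, 6, 7, 10, 9, 15, 11, 14, 16, 3, 4, 12]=(3 8 10 15 4 13 16 12 14)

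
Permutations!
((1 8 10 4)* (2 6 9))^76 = (10)(2 6 9)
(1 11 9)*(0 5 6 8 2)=[5, 11, 0, 3, 4, 6, 8, 7, 2, 1, 10, 9]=(0 5 6 8 2)(1 11 9)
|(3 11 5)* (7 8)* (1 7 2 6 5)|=8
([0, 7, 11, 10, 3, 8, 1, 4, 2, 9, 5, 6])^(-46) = [0, 10, 7, 2, 8, 6, 3, 5, 1, 9, 11, 4]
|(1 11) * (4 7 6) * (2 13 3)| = |(1 11)(2 13 3)(4 7 6)| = 6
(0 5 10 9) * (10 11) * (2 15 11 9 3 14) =(0 5 9)(2 15 11 10 3 14) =[5, 1, 15, 14, 4, 9, 6, 7, 8, 0, 3, 10, 12, 13, 2, 11]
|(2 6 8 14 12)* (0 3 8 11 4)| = |(0 3 8 14 12 2 6 11 4)| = 9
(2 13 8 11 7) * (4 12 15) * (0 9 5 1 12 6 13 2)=(0 9 5 1 12 15 4 6 13 8 11 7)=[9, 12, 2, 3, 6, 1, 13, 0, 11, 5, 10, 7, 15, 8, 14, 4]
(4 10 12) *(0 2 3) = [2, 1, 3, 0, 10, 5, 6, 7, 8, 9, 12, 11, 4] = (0 2 3)(4 10 12)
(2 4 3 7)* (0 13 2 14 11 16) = (0 13 2 4 3 7 14 11 16) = [13, 1, 4, 7, 3, 5, 6, 14, 8, 9, 10, 16, 12, 2, 11, 15, 0]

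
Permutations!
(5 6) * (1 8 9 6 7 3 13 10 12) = (1 8 9 6 5 7 3 13 10 12) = [0, 8, 2, 13, 4, 7, 5, 3, 9, 6, 12, 11, 1, 10]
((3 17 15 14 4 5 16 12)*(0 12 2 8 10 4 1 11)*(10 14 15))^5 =((0 12 3 17 10 4 5 16 2 8 14 1 11))^5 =(0 4 14 3 16 11 10 8 12 5 1 17 2)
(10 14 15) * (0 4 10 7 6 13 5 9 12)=(0 4 10 14 15 7 6 13 5 9 12)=[4, 1, 2, 3, 10, 9, 13, 6, 8, 12, 14, 11, 0, 5, 15, 7]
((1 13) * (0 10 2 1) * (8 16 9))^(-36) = (16)(0 13 1 2 10)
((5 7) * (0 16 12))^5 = ((0 16 12)(5 7))^5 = (0 12 16)(5 7)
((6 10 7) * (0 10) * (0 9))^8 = (0 6 10 9 7)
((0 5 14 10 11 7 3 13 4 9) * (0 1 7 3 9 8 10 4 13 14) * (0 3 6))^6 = ((0 5 3 14 4 8 10 11 6)(1 7 9))^6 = (0 10 14)(3 6 8)(4 5 11)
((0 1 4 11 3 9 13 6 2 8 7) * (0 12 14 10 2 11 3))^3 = (0 3 6 1 9 11 4 13)(2 12)(7 10)(8 14)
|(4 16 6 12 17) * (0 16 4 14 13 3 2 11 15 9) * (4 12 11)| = 42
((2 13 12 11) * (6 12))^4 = (2 11 12 6 13)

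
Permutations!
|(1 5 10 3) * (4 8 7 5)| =|(1 4 8 7 5 10 3)| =7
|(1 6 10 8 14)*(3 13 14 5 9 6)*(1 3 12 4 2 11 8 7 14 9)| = 7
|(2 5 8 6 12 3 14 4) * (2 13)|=9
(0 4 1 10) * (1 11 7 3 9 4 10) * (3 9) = [10, 1, 2, 3, 11, 5, 6, 9, 8, 4, 0, 7] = (0 10)(4 11 7 9)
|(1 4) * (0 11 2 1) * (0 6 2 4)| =6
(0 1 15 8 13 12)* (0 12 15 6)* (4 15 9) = (0 1 6)(4 15 8 13 9) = [1, 6, 2, 3, 15, 5, 0, 7, 13, 4, 10, 11, 12, 9, 14, 8]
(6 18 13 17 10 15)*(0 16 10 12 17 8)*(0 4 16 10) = [10, 1, 2, 3, 16, 5, 18, 7, 4, 9, 15, 11, 17, 8, 14, 6, 0, 12, 13] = (0 10 15 6 18 13 8 4 16)(12 17)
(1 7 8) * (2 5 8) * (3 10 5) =(1 7 2 3 10 5 8) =[0, 7, 3, 10, 4, 8, 6, 2, 1, 9, 5]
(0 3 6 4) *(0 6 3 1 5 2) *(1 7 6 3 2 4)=(0 7 6 1 5 4 3 2)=[7, 5, 0, 2, 3, 4, 1, 6]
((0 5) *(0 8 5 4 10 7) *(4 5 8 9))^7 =((0 5 9 4 10 7))^7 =(0 5 9 4 10 7)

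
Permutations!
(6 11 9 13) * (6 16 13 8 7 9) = [0, 1, 2, 3, 4, 5, 11, 9, 7, 8, 10, 6, 12, 16, 14, 15, 13] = (6 11)(7 9 8)(13 16)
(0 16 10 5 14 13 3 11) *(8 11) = (0 16 10 5 14 13 3 8 11) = [16, 1, 2, 8, 4, 14, 6, 7, 11, 9, 5, 0, 12, 3, 13, 15, 10]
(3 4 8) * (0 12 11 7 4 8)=(0 12 11 7 4)(3 8)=[12, 1, 2, 8, 0, 5, 6, 4, 3, 9, 10, 7, 11]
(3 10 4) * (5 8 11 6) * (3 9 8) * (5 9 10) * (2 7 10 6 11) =(11)(2 7 10 4 6 9 8)(3 5) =[0, 1, 7, 5, 6, 3, 9, 10, 2, 8, 4, 11]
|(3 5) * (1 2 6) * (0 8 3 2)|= |(0 8 3 5 2 6 1)|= 7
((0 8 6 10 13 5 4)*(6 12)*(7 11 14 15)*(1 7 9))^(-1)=((0 8 12 6 10 13 5 4)(1 7 11 14 15 9))^(-1)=(0 4 5 13 10 6 12 8)(1 9 15 14 11 7)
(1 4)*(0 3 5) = (0 3 5)(1 4) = [3, 4, 2, 5, 1, 0]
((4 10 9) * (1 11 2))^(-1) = ((1 11 2)(4 10 9))^(-1) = (1 2 11)(4 9 10)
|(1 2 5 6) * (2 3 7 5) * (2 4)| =10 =|(1 3 7 5 6)(2 4)|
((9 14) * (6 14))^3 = (14)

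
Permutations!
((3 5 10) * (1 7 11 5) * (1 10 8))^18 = ((1 7 11 5 8)(3 10))^18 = (1 5 7 8 11)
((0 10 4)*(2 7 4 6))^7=((0 10 6 2 7 4))^7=(0 10 6 2 7 4)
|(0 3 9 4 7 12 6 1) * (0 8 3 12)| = 9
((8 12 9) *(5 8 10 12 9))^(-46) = (5 12 10 9 8)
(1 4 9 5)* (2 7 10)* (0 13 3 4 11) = (0 13 3 4 9 5 1 11)(2 7 10) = [13, 11, 7, 4, 9, 1, 6, 10, 8, 5, 2, 0, 12, 3]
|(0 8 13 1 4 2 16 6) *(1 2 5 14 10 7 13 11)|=13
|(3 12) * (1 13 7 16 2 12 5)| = 8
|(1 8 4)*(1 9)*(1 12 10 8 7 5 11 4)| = 9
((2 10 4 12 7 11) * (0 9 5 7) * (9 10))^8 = (12)(2 7 9 11 5)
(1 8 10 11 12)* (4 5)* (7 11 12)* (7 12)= [0, 8, 2, 3, 5, 4, 6, 11, 10, 9, 7, 12, 1]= (1 8 10 7 11 12)(4 5)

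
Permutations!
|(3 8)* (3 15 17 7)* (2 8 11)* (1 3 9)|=|(1 3 11 2 8 15 17 7 9)|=9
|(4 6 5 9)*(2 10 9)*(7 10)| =7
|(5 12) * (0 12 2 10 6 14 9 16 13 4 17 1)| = 13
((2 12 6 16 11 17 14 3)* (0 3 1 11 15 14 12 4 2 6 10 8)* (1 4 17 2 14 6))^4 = (0 2 8 11 10 1 12 3 17)(6 16 15) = ((0 3 1 11 2 17 12 10 8)(4 14)(6 16 15))^4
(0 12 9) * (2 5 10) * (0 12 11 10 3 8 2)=(0 11 10)(2 5 3 8)(9 12)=[11, 1, 5, 8, 4, 3, 6, 7, 2, 12, 0, 10, 9]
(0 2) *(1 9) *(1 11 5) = [2, 9, 0, 3, 4, 1, 6, 7, 8, 11, 10, 5] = (0 2)(1 9 11 5)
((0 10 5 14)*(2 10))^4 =(0 14 5 10 2) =((0 2 10 5 14))^4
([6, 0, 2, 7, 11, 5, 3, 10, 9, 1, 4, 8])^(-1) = (0 1 9 8 11 4 10 7 3 6)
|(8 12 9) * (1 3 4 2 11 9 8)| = |(1 3 4 2 11 9)(8 12)| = 6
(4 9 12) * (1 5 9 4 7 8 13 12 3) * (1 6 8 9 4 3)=(1 5 4 3 6 8 13 12 7 9)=[0, 5, 2, 6, 3, 4, 8, 9, 13, 1, 10, 11, 7, 12]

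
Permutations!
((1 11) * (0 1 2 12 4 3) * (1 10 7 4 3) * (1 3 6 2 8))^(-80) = (1 11 8)(2 12 6)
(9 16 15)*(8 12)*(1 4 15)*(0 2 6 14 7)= (0 2 6 14 7)(1 4 15 9 16)(8 12)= [2, 4, 6, 3, 15, 5, 14, 0, 12, 16, 10, 11, 8, 13, 7, 9, 1]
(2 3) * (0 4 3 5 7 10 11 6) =[4, 1, 5, 2, 3, 7, 0, 10, 8, 9, 11, 6] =(0 4 3 2 5 7 10 11 6)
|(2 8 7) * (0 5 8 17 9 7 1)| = |(0 5 8 1)(2 17 9 7)| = 4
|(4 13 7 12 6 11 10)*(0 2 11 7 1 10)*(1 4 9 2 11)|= 12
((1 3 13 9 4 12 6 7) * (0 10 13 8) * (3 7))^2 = (0 13 4 6 8 10 9 12 3) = ((0 10 13 9 4 12 6 3 8)(1 7))^2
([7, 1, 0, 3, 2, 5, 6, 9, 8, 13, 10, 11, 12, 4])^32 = (0 9 4)(2 7 13)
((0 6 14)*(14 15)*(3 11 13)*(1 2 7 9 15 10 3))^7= ((0 6 10 3 11 13 1 2 7 9 15 14))^7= (0 2 10 9 11 14 1 6 7 3 15 13)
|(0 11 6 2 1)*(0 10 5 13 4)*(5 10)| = |(0 11 6 2 1 5 13 4)| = 8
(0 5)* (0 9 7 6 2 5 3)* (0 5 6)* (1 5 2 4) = (0 3 2 6 4 1 5 9 7) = [3, 5, 6, 2, 1, 9, 4, 0, 8, 7]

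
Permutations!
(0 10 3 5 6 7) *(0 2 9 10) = (2 9 10 3 5 6 7) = [0, 1, 9, 5, 4, 6, 7, 2, 8, 10, 3]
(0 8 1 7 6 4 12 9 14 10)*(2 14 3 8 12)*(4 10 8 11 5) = (0 12 9 3 11 5 4 2 14 8 1 7 6 10) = [12, 7, 14, 11, 2, 4, 10, 6, 1, 3, 0, 5, 9, 13, 8]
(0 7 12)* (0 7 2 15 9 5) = (0 2 15 9 5)(7 12) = [2, 1, 15, 3, 4, 0, 6, 12, 8, 5, 10, 11, 7, 13, 14, 9]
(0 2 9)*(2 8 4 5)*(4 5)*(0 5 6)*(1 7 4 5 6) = (0 8 1 7 4 5 2 9 6) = [8, 7, 9, 3, 5, 2, 0, 4, 1, 6]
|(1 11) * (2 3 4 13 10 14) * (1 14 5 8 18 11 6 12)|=|(1 6 12)(2 3 4 13 10 5 8 18 11 14)|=30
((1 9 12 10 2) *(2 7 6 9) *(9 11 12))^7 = ((1 2)(6 11 12 10 7))^7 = (1 2)(6 12 7 11 10)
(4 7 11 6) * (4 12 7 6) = (4 6 12 7 11) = [0, 1, 2, 3, 6, 5, 12, 11, 8, 9, 10, 4, 7]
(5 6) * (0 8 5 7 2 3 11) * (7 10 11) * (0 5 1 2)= (0 8 1 2 3 7)(5 6 10 11)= [8, 2, 3, 7, 4, 6, 10, 0, 1, 9, 11, 5]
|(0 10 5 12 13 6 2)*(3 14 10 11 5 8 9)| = 35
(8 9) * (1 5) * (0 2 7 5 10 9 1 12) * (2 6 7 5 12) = (0 6 7 12)(1 10 9 8)(2 5) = [6, 10, 5, 3, 4, 2, 7, 12, 1, 8, 9, 11, 0]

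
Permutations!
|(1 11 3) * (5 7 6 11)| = 6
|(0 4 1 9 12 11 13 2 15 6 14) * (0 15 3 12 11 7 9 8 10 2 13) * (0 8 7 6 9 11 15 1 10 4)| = 22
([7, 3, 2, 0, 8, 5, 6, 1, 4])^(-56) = (8)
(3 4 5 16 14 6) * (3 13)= (3 4 5 16 14 6 13)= [0, 1, 2, 4, 5, 16, 13, 7, 8, 9, 10, 11, 12, 3, 6, 15, 14]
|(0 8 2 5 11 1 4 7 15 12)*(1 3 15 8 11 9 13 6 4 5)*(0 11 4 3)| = |(0 4 7 8 2 1 5 9 13 6 3 15 12 11)| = 14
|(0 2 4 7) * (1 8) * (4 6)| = |(0 2 6 4 7)(1 8)| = 10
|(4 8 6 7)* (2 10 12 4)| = 7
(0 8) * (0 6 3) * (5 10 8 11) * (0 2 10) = (0 11 5)(2 10 8 6 3) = [11, 1, 10, 2, 4, 0, 3, 7, 6, 9, 8, 5]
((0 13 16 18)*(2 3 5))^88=(18)(2 3 5)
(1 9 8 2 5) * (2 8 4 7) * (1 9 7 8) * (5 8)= (1 7 2 8)(4 5 9)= [0, 7, 8, 3, 5, 9, 6, 2, 1, 4]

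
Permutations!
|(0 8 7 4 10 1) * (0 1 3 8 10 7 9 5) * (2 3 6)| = |(0 10 6 2 3 8 9 5)(4 7)| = 8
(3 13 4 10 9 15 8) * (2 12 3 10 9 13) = (2 12 3)(4 9 15 8 10 13) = [0, 1, 12, 2, 9, 5, 6, 7, 10, 15, 13, 11, 3, 4, 14, 8]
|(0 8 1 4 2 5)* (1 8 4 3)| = 4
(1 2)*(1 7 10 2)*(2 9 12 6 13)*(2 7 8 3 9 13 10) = (2 8 3 9 12 6 10 13 7) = [0, 1, 8, 9, 4, 5, 10, 2, 3, 12, 13, 11, 6, 7]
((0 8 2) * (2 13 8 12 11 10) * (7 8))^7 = ((0 12 11 10 2)(7 8 13))^7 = (0 11 2 12 10)(7 8 13)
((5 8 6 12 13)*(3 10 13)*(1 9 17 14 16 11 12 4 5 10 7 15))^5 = (1 11)(3 17)(4 5 8 6)(7 14)(9 12)(10 13)(15 16)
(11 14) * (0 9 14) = [9, 1, 2, 3, 4, 5, 6, 7, 8, 14, 10, 0, 12, 13, 11] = (0 9 14 11)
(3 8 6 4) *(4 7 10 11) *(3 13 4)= (3 8 6 7 10 11)(4 13)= [0, 1, 2, 8, 13, 5, 7, 10, 6, 9, 11, 3, 12, 4]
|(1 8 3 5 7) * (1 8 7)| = 5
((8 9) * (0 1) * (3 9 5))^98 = (3 8)(5 9)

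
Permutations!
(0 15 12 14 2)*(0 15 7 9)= (0 7 9)(2 15 12 14)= [7, 1, 15, 3, 4, 5, 6, 9, 8, 0, 10, 11, 14, 13, 2, 12]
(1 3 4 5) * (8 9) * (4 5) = (1 3 5)(8 9) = [0, 3, 2, 5, 4, 1, 6, 7, 9, 8]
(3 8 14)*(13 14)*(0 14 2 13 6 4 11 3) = (0 14)(2 13)(3 8 6 4 11) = [14, 1, 13, 8, 11, 5, 4, 7, 6, 9, 10, 3, 12, 2, 0]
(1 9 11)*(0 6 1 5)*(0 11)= (0 6 1 9)(5 11)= [6, 9, 2, 3, 4, 11, 1, 7, 8, 0, 10, 5]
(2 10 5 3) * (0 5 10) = (10)(0 5 3 2) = [5, 1, 0, 2, 4, 3, 6, 7, 8, 9, 10]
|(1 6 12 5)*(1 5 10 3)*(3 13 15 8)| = 8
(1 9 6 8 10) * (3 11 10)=[0, 9, 2, 11, 4, 5, 8, 7, 3, 6, 1, 10]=(1 9 6 8 3 11 10)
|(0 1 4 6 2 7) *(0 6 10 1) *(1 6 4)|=|(2 7 4 10 6)|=5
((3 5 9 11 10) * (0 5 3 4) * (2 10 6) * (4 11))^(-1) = ((0 5 9 4)(2 10 11 6))^(-1) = (0 4 9 5)(2 6 11 10)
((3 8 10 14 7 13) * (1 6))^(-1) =((1 6)(3 8 10 14 7 13))^(-1) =(1 6)(3 13 7 14 10 8)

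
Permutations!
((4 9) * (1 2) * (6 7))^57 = ((1 2)(4 9)(6 7))^57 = (1 2)(4 9)(6 7)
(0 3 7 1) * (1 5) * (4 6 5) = (0 3 7 4 6 5 1) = [3, 0, 2, 7, 6, 1, 5, 4]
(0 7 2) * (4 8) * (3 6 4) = (0 7 2)(3 6 4 8) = [7, 1, 0, 6, 8, 5, 4, 2, 3]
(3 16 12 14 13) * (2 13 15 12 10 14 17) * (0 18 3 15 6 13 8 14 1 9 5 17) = (0 18 3 16 10 1 9 5 17 2 8 14 6 13 15 12) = [18, 9, 8, 16, 4, 17, 13, 7, 14, 5, 1, 11, 0, 15, 6, 12, 10, 2, 3]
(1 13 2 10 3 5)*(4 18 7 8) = [0, 13, 10, 5, 18, 1, 6, 8, 4, 9, 3, 11, 12, 2, 14, 15, 16, 17, 7] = (1 13 2 10 3 5)(4 18 7 8)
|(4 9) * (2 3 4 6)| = 5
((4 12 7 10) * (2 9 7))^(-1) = (2 12 4 10 7 9)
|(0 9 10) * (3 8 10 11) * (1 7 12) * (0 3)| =3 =|(0 9 11)(1 7 12)(3 8 10)|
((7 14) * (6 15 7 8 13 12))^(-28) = ((6 15 7 14 8 13 12))^(-28) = (15)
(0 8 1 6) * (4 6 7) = (0 8 1 7 4 6) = [8, 7, 2, 3, 6, 5, 0, 4, 1]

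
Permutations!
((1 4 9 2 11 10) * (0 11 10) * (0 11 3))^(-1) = (11)(0 3)(1 10 2 9 4)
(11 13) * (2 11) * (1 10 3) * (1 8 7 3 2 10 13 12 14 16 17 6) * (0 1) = (0 1 13 10 2 11 12 14 16 17 6)(3 8 7) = [1, 13, 11, 8, 4, 5, 0, 3, 7, 9, 2, 12, 14, 10, 16, 15, 17, 6]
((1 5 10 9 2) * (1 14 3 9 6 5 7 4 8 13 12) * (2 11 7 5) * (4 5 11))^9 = ((1 11 7 5 10 6 2 14 3 9 4 8 13 12))^9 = (1 9 10 12 3 5 13 14 7 8 2 11 4 6)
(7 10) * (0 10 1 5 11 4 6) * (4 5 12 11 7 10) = (0 4 6)(1 12 11 5 7) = [4, 12, 2, 3, 6, 7, 0, 1, 8, 9, 10, 5, 11]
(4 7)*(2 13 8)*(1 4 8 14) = (1 4 7 8 2 13 14) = [0, 4, 13, 3, 7, 5, 6, 8, 2, 9, 10, 11, 12, 14, 1]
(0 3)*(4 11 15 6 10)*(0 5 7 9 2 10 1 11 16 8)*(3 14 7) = (0 14 7 9 2 10 4 16 8)(1 11 15 6)(3 5) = [14, 11, 10, 5, 16, 3, 1, 9, 0, 2, 4, 15, 12, 13, 7, 6, 8]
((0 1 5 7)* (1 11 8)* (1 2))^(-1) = (0 7 5 1 2 8 11)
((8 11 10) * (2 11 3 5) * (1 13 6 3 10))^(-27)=(1 13 6 3 5 2 11)(8 10)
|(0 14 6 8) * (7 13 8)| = |(0 14 6 7 13 8)| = 6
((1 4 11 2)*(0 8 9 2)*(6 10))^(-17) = ((0 8 9 2 1 4 11)(6 10))^(-17) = (0 1 8 4 9 11 2)(6 10)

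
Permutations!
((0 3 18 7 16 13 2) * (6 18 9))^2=(0 9 18 16 2 3 6 7 13)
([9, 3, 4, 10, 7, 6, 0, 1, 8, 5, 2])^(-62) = (0 5)(1 4 10)(2 3 7)(6 9)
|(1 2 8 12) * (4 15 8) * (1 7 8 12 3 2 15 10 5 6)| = 11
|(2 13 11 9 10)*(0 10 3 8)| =|(0 10 2 13 11 9 3 8)| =8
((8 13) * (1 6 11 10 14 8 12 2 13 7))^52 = (1 10 7 11 8 6 14)(2 13 12) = ((1 6 11 10 14 8 7)(2 13 12))^52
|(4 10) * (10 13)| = 3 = |(4 13 10)|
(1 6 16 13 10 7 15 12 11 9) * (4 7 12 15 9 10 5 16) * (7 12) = (1 6 4 12 11 10 7 9)(5 16 13) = [0, 6, 2, 3, 12, 16, 4, 9, 8, 1, 7, 10, 11, 5, 14, 15, 13]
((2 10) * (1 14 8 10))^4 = (1 2 10 8 14)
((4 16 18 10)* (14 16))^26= ((4 14 16 18 10))^26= (4 14 16 18 10)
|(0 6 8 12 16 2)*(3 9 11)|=|(0 6 8 12 16 2)(3 9 11)|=6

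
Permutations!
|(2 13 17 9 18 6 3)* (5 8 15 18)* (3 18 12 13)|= 14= |(2 3)(5 8 15 12 13 17 9)(6 18)|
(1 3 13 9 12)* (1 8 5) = (1 3 13 9 12 8 5) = [0, 3, 2, 13, 4, 1, 6, 7, 5, 12, 10, 11, 8, 9]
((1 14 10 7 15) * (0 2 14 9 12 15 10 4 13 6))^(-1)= (0 6 13 4 14 2)(1 15 12 9)(7 10)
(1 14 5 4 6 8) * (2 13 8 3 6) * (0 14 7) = (0 14 5 4 2 13 8 1 7)(3 6) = [14, 7, 13, 6, 2, 4, 3, 0, 1, 9, 10, 11, 12, 8, 5]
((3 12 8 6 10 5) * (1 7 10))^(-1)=(1 6 8 12 3 5 10 7)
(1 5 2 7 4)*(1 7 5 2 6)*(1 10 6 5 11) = (1 2 11)(4 7)(6 10) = [0, 2, 11, 3, 7, 5, 10, 4, 8, 9, 6, 1]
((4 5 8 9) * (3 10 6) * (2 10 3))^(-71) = (2 10 6)(4 5 8 9)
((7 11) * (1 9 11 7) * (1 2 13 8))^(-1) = ((1 9 11 2 13 8))^(-1) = (1 8 13 2 11 9)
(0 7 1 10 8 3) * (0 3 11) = [7, 10, 2, 3, 4, 5, 6, 1, 11, 9, 8, 0] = (0 7 1 10 8 11)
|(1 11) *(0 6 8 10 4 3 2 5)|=8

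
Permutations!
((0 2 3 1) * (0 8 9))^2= (0 3 8)(1 9 2)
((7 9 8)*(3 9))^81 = ((3 9 8 7))^81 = (3 9 8 7)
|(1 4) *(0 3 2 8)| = |(0 3 2 8)(1 4)| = 4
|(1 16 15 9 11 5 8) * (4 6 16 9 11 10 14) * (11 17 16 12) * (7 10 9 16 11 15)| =13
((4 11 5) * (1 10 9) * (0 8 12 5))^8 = (0 12 4)(1 9 10)(5 11 8)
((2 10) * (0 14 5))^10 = (0 14 5)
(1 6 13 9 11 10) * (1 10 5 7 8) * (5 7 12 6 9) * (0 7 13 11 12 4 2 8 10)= (0 7 10)(1 9 12 6 11 13 5 4 2 8)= [7, 9, 8, 3, 2, 4, 11, 10, 1, 12, 0, 13, 6, 5]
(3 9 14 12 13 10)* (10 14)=(3 9 10)(12 13 14)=[0, 1, 2, 9, 4, 5, 6, 7, 8, 10, 3, 11, 13, 14, 12]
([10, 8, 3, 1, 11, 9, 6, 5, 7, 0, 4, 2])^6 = (0 1 10 8 4 7 11 5 2 9 3)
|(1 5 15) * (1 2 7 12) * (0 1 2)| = |(0 1 5 15)(2 7 12)| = 12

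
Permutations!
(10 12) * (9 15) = (9 15)(10 12) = [0, 1, 2, 3, 4, 5, 6, 7, 8, 15, 12, 11, 10, 13, 14, 9]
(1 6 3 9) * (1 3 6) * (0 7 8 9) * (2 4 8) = (0 7 2 4 8 9 3) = [7, 1, 4, 0, 8, 5, 6, 2, 9, 3]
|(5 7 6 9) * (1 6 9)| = |(1 6)(5 7 9)| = 6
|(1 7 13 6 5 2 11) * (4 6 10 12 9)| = 11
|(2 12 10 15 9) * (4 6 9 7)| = 8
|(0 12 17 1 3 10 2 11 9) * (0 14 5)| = 11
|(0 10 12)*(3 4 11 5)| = 12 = |(0 10 12)(3 4 11 5)|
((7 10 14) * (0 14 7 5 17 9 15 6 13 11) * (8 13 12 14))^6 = (0 13)(5 14 12 6 15 9 17)(8 11) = ((0 8 13 11)(5 17 9 15 6 12 14)(7 10))^6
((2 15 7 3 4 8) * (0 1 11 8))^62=(0 4 3 7 15 2 8 11 1)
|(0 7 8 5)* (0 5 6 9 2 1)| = 7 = |(0 7 8 6 9 2 1)|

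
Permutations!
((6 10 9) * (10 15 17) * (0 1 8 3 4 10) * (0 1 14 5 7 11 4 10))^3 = (0 7)(1 10 15 8 9 17 3 6)(4 5)(11 14)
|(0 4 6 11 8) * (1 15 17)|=|(0 4 6 11 8)(1 15 17)|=15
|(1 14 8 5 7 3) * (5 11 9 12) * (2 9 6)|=11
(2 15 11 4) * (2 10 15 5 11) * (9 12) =(2 5 11 4 10 15)(9 12) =[0, 1, 5, 3, 10, 11, 6, 7, 8, 12, 15, 4, 9, 13, 14, 2]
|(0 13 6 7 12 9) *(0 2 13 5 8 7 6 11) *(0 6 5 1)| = 18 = |(0 1)(2 13 11 6 5 8 7 12 9)|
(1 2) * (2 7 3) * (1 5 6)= (1 7 3 2 5 6)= [0, 7, 5, 2, 4, 6, 1, 3]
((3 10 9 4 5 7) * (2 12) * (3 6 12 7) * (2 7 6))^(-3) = ((2 6 12 7)(3 10 9 4 5))^(-3) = (2 6 12 7)(3 9 5 10 4)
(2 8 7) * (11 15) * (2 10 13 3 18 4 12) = [0, 1, 8, 18, 12, 5, 6, 10, 7, 9, 13, 15, 2, 3, 14, 11, 16, 17, 4] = (2 8 7 10 13 3 18 4 12)(11 15)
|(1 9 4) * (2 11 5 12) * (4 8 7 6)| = 12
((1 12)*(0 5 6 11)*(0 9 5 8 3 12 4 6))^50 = (12)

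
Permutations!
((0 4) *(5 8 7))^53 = ((0 4)(5 8 7))^53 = (0 4)(5 7 8)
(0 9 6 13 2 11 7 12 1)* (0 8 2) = [9, 8, 11, 3, 4, 5, 13, 12, 2, 6, 10, 7, 1, 0] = (0 9 6 13)(1 8 2 11 7 12)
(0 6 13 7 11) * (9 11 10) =(0 6 13 7 10 9 11) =[6, 1, 2, 3, 4, 5, 13, 10, 8, 11, 9, 0, 12, 7]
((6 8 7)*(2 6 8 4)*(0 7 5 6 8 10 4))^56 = ((0 7 10 4 2 8 5 6))^56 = (10)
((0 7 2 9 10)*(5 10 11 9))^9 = ((0 7 2 5 10)(9 11))^9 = (0 10 5 2 7)(9 11)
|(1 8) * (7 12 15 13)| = |(1 8)(7 12 15 13)| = 4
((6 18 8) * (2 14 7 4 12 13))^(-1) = ((2 14 7 4 12 13)(6 18 8))^(-1) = (2 13 12 4 7 14)(6 8 18)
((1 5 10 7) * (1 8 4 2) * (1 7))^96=(10)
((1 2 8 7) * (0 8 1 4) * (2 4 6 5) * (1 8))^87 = (2 7 5 8 6)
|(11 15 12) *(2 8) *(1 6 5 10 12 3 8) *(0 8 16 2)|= 10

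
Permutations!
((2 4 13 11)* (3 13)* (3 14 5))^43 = ((2 4 14 5 3 13 11))^43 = (2 4 14 5 3 13 11)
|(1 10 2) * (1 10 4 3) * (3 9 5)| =|(1 4 9 5 3)(2 10)| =10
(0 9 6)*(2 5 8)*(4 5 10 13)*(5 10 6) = [9, 1, 6, 3, 10, 8, 0, 7, 2, 5, 13, 11, 12, 4] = (0 9 5 8 2 6)(4 10 13)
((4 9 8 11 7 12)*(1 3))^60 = ((1 3)(4 9 8 11 7 12))^60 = (12)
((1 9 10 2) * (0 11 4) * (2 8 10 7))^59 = ((0 11 4)(1 9 7 2)(8 10))^59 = (0 4 11)(1 2 7 9)(8 10)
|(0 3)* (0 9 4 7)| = |(0 3 9 4 7)| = 5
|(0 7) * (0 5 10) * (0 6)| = 5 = |(0 7 5 10 6)|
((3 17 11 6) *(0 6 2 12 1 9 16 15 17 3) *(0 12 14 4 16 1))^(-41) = (0 6 12)(1 9)(2 14 4 16 15 17 11) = ((0 6 12)(1 9)(2 14 4 16 15 17 11))^(-41)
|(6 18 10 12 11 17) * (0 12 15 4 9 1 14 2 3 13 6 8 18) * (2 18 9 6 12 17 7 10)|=17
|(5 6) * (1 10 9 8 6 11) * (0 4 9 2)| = 10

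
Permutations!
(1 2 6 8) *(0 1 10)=(0 1 2 6 8 10)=[1, 2, 6, 3, 4, 5, 8, 7, 10, 9, 0]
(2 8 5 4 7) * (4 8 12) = [0, 1, 12, 3, 7, 8, 6, 2, 5, 9, 10, 11, 4] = (2 12 4 7)(5 8)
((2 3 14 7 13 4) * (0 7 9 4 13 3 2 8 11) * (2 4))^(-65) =(0 8 2 14 7 11 4 9 3)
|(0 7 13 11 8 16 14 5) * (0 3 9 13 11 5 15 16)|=12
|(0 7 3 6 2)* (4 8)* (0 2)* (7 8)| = |(0 8 4 7 3 6)| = 6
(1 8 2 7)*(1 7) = [0, 8, 1, 3, 4, 5, 6, 7, 2] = (1 8 2)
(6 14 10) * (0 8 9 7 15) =(0 8 9 7 15)(6 14 10) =[8, 1, 2, 3, 4, 5, 14, 15, 9, 7, 6, 11, 12, 13, 10, 0]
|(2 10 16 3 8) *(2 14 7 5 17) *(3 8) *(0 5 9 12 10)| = |(0 5 17 2)(7 9 12 10 16 8 14)| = 28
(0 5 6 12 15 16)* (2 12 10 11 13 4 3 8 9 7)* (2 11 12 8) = (0 5 6 10 12 15 16)(2 8 9 7 11 13 4 3) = [5, 1, 8, 2, 3, 6, 10, 11, 9, 7, 12, 13, 15, 4, 14, 16, 0]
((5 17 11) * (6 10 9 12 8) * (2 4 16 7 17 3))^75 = ((2 4 16 7 17 11 5 3)(6 10 9 12 8))^75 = (2 7 5 4 17 3 16 11)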